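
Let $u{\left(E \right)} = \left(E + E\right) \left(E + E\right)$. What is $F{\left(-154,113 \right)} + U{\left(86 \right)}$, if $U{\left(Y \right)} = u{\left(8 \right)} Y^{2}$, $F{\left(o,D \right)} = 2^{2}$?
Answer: $1893380$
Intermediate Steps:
$u{\left(E \right)} = 4 E^{2}$ ($u{\left(E \right)} = 2 E 2 E = 4 E^{2}$)
$F{\left(o,D \right)} = 4$
$U{\left(Y \right)} = 256 Y^{2}$ ($U{\left(Y \right)} = 4 \cdot 8^{2} Y^{2} = 4 \cdot 64 Y^{2} = 256 Y^{2}$)
$F{\left(-154,113 \right)} + U{\left(86 \right)} = 4 + 256 \cdot 86^{2} = 4 + 256 \cdot 7396 = 4 + 1893376 = 1893380$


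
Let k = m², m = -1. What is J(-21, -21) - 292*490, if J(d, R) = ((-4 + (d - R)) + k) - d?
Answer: -143062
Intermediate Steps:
k = 1 (k = (-1)² = 1)
J(d, R) = -3 - R (J(d, R) = ((-4 + (d - R)) + 1) - d = ((-4 + d - R) + 1) - d = (-3 + d - R) - d = -3 - R)
J(-21, -21) - 292*490 = (-3 - 1*(-21)) - 292*490 = (-3 + 21) - 143080 = 18 - 143080 = -143062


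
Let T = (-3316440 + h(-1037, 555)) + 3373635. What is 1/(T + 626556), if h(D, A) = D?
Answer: 1/682714 ≈ 1.4647e-6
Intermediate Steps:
T = 56158 (T = (-3316440 - 1037) + 3373635 = -3317477 + 3373635 = 56158)
1/(T + 626556) = 1/(56158 + 626556) = 1/682714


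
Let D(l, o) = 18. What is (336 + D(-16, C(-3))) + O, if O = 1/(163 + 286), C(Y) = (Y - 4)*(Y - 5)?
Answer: 158947/449 ≈ 354.00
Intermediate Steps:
C(Y) = (-5 + Y)*(-4 + Y) (C(Y) = (-4 + Y)*(-5 + Y) = (-5 + Y)*(-4 + Y))
O = 1/449 ≈ 0.0022272
(336 + D(-16, C(-3))) + O = (336 + 18) + 1/449 = 354 + 1/449 = 158947/449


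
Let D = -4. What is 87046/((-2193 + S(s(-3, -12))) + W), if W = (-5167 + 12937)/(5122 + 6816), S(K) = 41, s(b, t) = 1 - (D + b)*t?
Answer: -519577574/12841403 ≈ -40.461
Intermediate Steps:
s(b, t) = 1 - t*(-4 + b) (s(b, t) = 1 - (-4 + b)*t = 1 - t*(-4 + b))
W = 3885/5969 (W = 7770/11938 = 7770*(1/11938) = 3885/5969 ≈ 0.65086)
87046/((-2193 + S(s(-3, -12))) + W) = 87046/((-2193 + 41) + 3885/5969) = 87046/(-2152 + 3885/5969) = 87046/(-12841403/5969) = 87046*(-5969/12841403) = -519577574/12841403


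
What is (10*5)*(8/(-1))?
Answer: -400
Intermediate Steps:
(10*5)*(8/(-1)) = 50*(8*(-1)) = 50*(-8) = -400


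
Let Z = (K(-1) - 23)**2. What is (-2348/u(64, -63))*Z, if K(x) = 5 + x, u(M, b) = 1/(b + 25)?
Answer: 32209864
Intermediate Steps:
u(M, b) = 1/(25 + b)
Z = 361 (Z = ((5 - 1) - 23)**2 = (4 - 23)**2 = (-19)**2 = 361)
(-2348/u(64, -63))*Z = -2348/(1/(25 - 63))*361 = -2348/(1/(-38))*361 = -2348/(-1/38)*361 = -2348*(-38)*361 = 89224*361 = 32209864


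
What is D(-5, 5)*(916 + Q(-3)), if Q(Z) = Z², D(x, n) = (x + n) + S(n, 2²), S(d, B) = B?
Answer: 3700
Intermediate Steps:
D(x, n) = 4 + n + x (D(x, n) = (x + n) + 2² = (n + x) + 4 = 4 + n + x)
D(-5, 5)*(916 + Q(-3)) = (4 + 5 - 5)*(916 + (-3)²) = 4*(916 + 9) = 4*925 = 3700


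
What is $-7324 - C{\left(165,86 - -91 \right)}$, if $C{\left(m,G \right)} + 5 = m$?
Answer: $-7484$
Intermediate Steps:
$C{\left(m,G \right)} = -5 + m$
$-7324 - C{\left(165,86 - -91 \right)} = -7324 - \left(-5 + 165\right) = -7324 - 160 = -7484$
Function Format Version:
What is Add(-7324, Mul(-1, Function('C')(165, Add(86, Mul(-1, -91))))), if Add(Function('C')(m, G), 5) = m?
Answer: -7484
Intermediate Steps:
Function('C')(m, G) = Add(-5, m)
Add(-7324, Mul(-1, Function('C')(165, Add(86, Mul(-1, -91))))) = Add(-7324, Mul(-1, Add(-5, 165))) = Add(-7324, Mul(-1, 160)) = Add(-7324, -160) = -7484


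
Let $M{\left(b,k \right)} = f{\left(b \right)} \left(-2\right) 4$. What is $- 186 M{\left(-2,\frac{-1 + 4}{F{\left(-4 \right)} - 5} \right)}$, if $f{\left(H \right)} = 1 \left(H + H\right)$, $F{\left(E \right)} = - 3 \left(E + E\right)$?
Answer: $-5952$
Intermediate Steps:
$F{\left(E \right)} = - 6 E$ ($F{\left(E \right)} = - 3 \cdot 2 E = - 6 E$)
$f{\left(H \right)} = 2 H$ ($f{\left(H \right)} = 1 \cdot 2 H = 2 H$)
$M{\left(b,k \right)} = - 16 b$ ($M{\left(b,k \right)} = 2 b \left(-2\right) 4 = - 4 b 4 = - 16 b$)
$- 186 M{\left(-2,\frac{-1 + 4}{F{\left(-4 \right)} - 5} \right)} = - 186 \left(\left(-16\right) \left(-2\right)\right) = \left(-186\right) 32 = -5952$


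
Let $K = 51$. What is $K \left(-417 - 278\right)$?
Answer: $-35445$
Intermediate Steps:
$K \left(-417 - 278\right) = 51 \left(-417 - 278\right) = 51 \left(-695\right) = -35445$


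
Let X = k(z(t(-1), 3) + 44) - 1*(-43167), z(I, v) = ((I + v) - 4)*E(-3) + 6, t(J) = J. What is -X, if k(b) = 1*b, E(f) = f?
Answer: -43223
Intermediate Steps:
z(I, v) = 18 - 3*I - 3*v (z(I, v) = ((I + v) - 4)*(-3) + 6 = (-4 + I + v)*(-3) + 6 = (12 - 3*I - 3*v) + 6 = 18 - 3*I - 3*v)
k(b) = b
X = 43223 (X = ((18 - 3*(-1) - 3*3) + 44) - 1*(-43167) = ((18 + 3 - 9) + 44) + 43167 = (12 + 44) + 43167 = 56 + 43167 = 43223)
-X = -1*43223 = -43223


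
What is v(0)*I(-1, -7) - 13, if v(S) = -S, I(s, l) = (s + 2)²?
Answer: -13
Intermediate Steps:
I(s, l) = (2 + s)²
v(0)*I(-1, -7) - 13 = (-1*0)*(2 - 1)² - 13 = 0*1² - 13 = 0*1 - 13 = 0 - 13 = -13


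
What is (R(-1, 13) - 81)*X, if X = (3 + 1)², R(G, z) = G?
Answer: -1312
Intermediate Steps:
X = 16 (X = 4² = 16)
(R(-1, 13) - 81)*X = (-1 - 81)*16 = -82*16 = -1312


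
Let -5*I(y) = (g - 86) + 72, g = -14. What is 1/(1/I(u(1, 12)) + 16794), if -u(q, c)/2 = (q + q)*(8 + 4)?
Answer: 28/470237 ≈ 5.9544e-5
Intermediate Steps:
u(q, c) = -48*q (u(q, c) = -2*(q + q)*(8 + 4) = -2*2*q*12 = -48*q)
I(y) = 28/5 (I(y) = -((-14 - 86) + 72)/5 = -(-100 + 72)/5 = -1/5*(-28) = 28/5)
1/(1/I(u(1, 12)) + 16794) = 1/(1/(28/5) + 16794) = 1/(5/28 + 16794) = 1/(470237/28) = 28/470237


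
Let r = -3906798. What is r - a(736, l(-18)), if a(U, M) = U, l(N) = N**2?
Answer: -3907534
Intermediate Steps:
r - a(736, l(-18)) = -3906798 - 1*736 = -3906798 - 736 = -3907534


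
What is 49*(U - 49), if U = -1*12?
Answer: -2989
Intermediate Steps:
U = -12
49*(U - 49) = 49*(-12 - 49) = 49*(-61) = -2989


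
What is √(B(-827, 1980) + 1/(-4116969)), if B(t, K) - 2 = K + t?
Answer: √2175177330402554/1372323 ≈ 33.985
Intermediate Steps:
B(t, K) = 2 + K + t (B(t, K) = 2 + (K + t) = 2 + K + t)
√(B(-827, 1980) + 1/(-4116969)) = √((2 + 1980 - 827) + 1/(-4116969)) = √(1155 - 1/4116969) = √(4755099194/4116969) = √2175177330402554/1372323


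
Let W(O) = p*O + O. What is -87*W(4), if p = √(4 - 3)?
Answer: -696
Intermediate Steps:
p = 1 (p = √1 = 1)
W(O) = 2*O (W(O) = 1*O + O = O + O = 2*O)
-87*W(4) = -174*4 = -87*8 = -696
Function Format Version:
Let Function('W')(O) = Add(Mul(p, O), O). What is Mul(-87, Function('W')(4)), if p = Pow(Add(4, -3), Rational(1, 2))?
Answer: -696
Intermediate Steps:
p = 1 (p = Pow(1, Rational(1, 2)) = 1)
Function('W')(O) = Mul(2, O) (Function('W')(O) = Add(Mul(1, O), O) = Add(O, O) = Mul(2, O))
Mul(-87, Function('W')(4)) = Mul(-87, Mul(2, 4)) = Mul(-87, 8) = -696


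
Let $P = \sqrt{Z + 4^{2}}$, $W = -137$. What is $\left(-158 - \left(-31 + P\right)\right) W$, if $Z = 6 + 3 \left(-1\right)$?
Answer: $17399 + 137 \sqrt{19} \approx 17996.0$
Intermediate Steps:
$Z = 3$ ($Z = 6 - 3 = 3$)
$P = \sqrt{19}$ ($P = \sqrt{3 + 4^{2}} = \sqrt{3 + 16} = \sqrt{19} \approx 4.3589$)
$\left(-158 - \left(-31 + P\right)\right) W = \left(-158 + \left(31 - \sqrt{19}\right)\right) \left(-137\right) = \left(-127 - \sqrt{19}\right) \left(-137\right) = 17399 + 137 \sqrt{19}$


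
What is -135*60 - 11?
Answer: -8111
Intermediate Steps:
-135*60 - 11 = -8100 - 11 = -8111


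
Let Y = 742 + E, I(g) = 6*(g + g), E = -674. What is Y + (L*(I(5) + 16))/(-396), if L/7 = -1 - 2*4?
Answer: 881/11 ≈ 80.091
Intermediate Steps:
L = -63 (L = 7*(-1 - 2*4) = 7*(-1 - 8) = 7*(-9) = -63)
I(g) = 12*g (I(g) = 6*(2*g) = 12*g)
Y = 68 (Y = 742 - 674 = 68)
Y + (L*(I(5) + 16))/(-396) = 68 + (-63*(12*5 + 16))/(-396) = 68 - (-7)*(60 + 16)/44 = 68 - (-7)*76/44 = 68 - 1/396*(-4788) = 68 + 133/11 = 881/11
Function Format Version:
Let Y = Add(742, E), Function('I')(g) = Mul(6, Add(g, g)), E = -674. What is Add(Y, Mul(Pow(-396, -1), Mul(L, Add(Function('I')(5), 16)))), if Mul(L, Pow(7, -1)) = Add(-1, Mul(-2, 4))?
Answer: Rational(881, 11) ≈ 80.091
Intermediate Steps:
L = -63 (L = Mul(7, Add(-1, Mul(-2, 4))) = Mul(7, Add(-1, -8)) = Mul(7, -9) = -63)
Function('I')(g) = Mul(12, g) (Function('I')(g) = Mul(6, Mul(2, g)) = Mul(12, g))
Y = 68 (Y = Add(742, -674) = 68)
Add(Y, Mul(Pow(-396, -1), Mul(L, Add(Function('I')(5), 16)))) = Add(68, Mul(Pow(-396, -1), Mul(-63, Add(Mul(12, 5), 16)))) = Add(68, Mul(Rational(-1, 396), Mul(-63, Add(60, 16)))) = Add(68, Mul(Rational(-1, 396), Mul(-63, 76))) = Add(68, Mul(Rational(-1, 396), -4788)) = Add(68, Rational(133, 11)) = Rational(881, 11)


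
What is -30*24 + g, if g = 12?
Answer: -708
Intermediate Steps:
-30*24 + g = -30*24 + 12 = -720 + 12 = -708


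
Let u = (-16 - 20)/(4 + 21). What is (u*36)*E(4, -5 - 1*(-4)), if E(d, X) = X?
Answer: 1296/25 ≈ 51.840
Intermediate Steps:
u = -36/25 ≈ -1.4400
(u*36)*E(4, -5 - 1*(-4)) = (-36/25*36)*(-5 - 1*(-4)) = -1296*(-5 + 4)/25 = -1296/25*(-1) = 1296/25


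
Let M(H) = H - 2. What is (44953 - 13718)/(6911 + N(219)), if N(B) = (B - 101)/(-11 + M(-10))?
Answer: 143681/31767 ≈ 4.5230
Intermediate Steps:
M(H) = -2 + H
N(B) = 101/23 - B/23 (N(B) = (B - 101)/(-11 + (-2 - 10)) = (-101 + B)/(-11 - 12) = (-101 + B)/(-23) = (-101 + B)*(-1/23) = 101/23 - B/23)
(44953 - 13718)/(6911 + N(219)) = (44953 - 13718)/(6911 + (101/23 - 1/23*219)) = 31235/(6911 + (101/23 - 219/23)) = 31235/(6911 - 118/23) = 31235/(158835/23) = 31235*(23/158835) = 143681/31767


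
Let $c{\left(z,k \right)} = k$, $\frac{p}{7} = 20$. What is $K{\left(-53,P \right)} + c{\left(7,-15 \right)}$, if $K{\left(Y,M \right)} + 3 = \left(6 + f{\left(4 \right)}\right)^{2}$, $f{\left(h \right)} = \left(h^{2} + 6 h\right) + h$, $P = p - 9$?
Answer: $2482$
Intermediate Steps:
$p = 140$ ($p = 7 \cdot 20 = 140$)
$P = 131$ ($P = 140 - 9 = 131$)
$f{\left(h \right)} = h^{2} + 7 h$
$K{\left(Y,M \right)} = 2497$ ($K{\left(Y,M \right)} = -3 + \left(6 + 4 \left(7 + 4\right)\right)^{2} = -3 + \left(6 + 4 \cdot 11\right)^{2} = -3 + \left(6 + 44\right)^{2} = -3 + 50^{2} = -3 + 2500 = 2497$)
$K{\left(-53,P \right)} + c{\left(7,-15 \right)} = 2497 - 15 = 2482$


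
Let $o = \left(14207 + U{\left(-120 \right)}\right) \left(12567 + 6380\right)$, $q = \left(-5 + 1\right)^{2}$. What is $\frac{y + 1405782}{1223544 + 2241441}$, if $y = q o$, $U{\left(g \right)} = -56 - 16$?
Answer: $\frac{4286459302}{3464985} \approx 1237.1$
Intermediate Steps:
$U{\left(g \right)} = -72$
$q = 16$ ($q = \left(-4\right)^{2} = 16$)
$o = 267815845$ ($o = \left(14207 - 72\right) \left(12567 + 6380\right) = 14135 \cdot 18947 = 267815845$)
$y = 4285053520$ ($y = 16 \cdot 267815845 = 4285053520$)
$\frac{y + 1405782}{1223544 + 2241441} = \frac{4285053520 + 1405782}{1223544 + 2241441} = \frac{4286459302}{3464985}$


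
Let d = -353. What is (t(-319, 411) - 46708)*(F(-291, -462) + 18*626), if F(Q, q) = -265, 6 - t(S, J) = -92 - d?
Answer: -516733889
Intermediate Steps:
t(S, J) = -255 (t(S, J) = 6 - (-92 - 1*(-353)) = 6 - (-92 + 353) = 6 - 1*261 = 6 - 261 = -255)
(t(-319, 411) - 46708)*(F(-291, -462) + 18*626) = (-255 - 46708)*(-265 + 18*626) = -46963*(-265 + 11268) = -46963*11003 = -516733889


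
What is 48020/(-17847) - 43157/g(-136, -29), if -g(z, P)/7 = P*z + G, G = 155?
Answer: -607614881/512083971 ≈ -1.1866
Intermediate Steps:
g(z, P) = -1085 - 7*P*z (g(z, P) = -7*(P*z + 155) = -7*(155 + P*z) = -1085 - 7*P*z)
48020/(-17847) - 43157/g(-136, -29) = 48020/(-17847) - 43157/(-1085 - 7*(-29)*(-136)) = 48020*(-1/17847) - 43157/(-1085 - 27608) = -48020/17847 - 43157/(-28693) = -48020/17847 - 43157*(-1/28693) = -48020/17847 + 43157/28693 = -607614881/512083971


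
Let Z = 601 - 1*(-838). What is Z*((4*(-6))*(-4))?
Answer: 138144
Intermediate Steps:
Z = 1439 (Z = 601 + 838 = 1439)
Z*((4*(-6))*(-4)) = 1439*((4*(-6))*(-4)) = 1439*(-24*(-4)) = 1439*96 = 138144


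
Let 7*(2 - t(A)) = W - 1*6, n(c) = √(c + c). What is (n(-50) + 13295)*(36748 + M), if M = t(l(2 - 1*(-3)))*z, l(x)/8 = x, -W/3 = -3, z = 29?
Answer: 3424193725/7 + 2575550*I/7 ≈ 4.8917e+8 + 3.6794e+5*I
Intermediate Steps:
W = 9 (W = -3*(-3) = 9)
n(c) = √2*√c (n(c) = √(2*c) = √2*√c)
l(x) = 8*x
t(A) = 11/7 (t(A) = 2 - (9 - 1*6)/7 = 2 - (9 - 6)/7 = 2 - ⅐*3 = 2 - 3/7 = 11/7)
M = 319/7 (M = (11/7)*29 = 319/7 ≈ 45.571)
(n(-50) + 13295)*(36748 + M) = (√2*√(-50) + 13295)*(36748 + 319/7) = (√2*(5*I*√2) + 13295)*(257555/7) = (10*I + 13295)*(257555/7) = (13295 + 10*I)*(257555/7) = 3424193725/7 + 2575550*I/7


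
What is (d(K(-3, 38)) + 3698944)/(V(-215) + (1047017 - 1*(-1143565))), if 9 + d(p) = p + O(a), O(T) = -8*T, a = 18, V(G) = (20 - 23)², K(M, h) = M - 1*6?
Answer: 3698782/2190591 ≈ 1.6885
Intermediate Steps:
K(M, h) = -6 + M (K(M, h) = M - 6 = -6 + M)
V(G) = 9 (V(G) = (-3)² = 9)
d(p) = -153 + p (d(p) = -9 + (p - 8*18) = -9 + (p - 144) = -9 + (-144 + p) = -153 + p)
(d(K(-3, 38)) + 3698944)/(V(-215) + (1047017 - 1*(-1143565))) = ((-153 + (-6 - 3)) + 3698944)/(9 + (1047017 - 1*(-1143565))) = ((-153 - 9) + 3698944)/(9 + (1047017 + 1143565)) = (-162 + 3698944)/(9 + 2190582) = 3698782/2190591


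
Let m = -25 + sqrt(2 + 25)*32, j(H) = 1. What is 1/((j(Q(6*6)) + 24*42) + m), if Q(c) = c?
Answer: 41/39192 - sqrt(3)/9798 ≈ 0.00086936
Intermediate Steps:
m = -25 + 96*sqrt(3) (m = -25 + sqrt(27)*32 = -25 + (3*sqrt(3))*32 = -25 + 96*sqrt(3) ≈ 141.28)
1/((j(Q(6*6)) + 24*42) + m) = 1/((1 + 24*42) + (-25 + 96*sqrt(3))) = 1/((1 + 1008) + (-25 + 96*sqrt(3))) = 1/(1009 + (-25 + 96*sqrt(3))) = 1/(984 + 96*sqrt(3))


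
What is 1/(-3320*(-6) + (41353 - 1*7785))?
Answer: 1/53488 ≈ 1.8696e-5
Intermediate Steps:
1/(-3320*(-6) + (41353 - 1*7785)) = 1/(19920 + (41353 - 7785)) = 1/(19920 + 33568) = 1/53488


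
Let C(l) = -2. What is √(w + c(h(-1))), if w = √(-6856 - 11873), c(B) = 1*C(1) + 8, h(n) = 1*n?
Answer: √(6 + 3*I*√2081) ≈ 8.4553 + 8.0928*I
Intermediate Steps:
h(n) = n
c(B) = 6 (c(B) = 1*(-2) + 8 = -2 + 8 = 6)
w = 3*I*√2081 (w = √(-18729) = 3*I*√2081 ≈ 136.85*I)
√(w + c(h(-1))) = √(3*I*√2081 + 6) = √(6 + 3*I*√2081)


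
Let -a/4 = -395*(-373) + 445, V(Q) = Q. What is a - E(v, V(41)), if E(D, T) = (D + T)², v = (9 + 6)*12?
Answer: -639961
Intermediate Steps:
v = 180 (v = 15*12 = 180)
a = -591120 (a = -4*(-395*(-373) + 445) = -4*(147335 + 445) = -4*147780 = -591120)
a - E(v, V(41)) = -591120 - (180 + 41)² = -591120 - 1*221² = -591120 - 1*48841 = -591120 - 48841 = -639961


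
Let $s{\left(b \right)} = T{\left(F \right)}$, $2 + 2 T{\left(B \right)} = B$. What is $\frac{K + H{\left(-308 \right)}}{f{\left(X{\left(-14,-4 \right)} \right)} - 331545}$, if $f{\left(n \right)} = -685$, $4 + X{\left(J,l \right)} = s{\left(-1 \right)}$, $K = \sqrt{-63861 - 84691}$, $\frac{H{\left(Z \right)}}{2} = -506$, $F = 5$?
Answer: $\frac{506}{166115} - \frac{i \sqrt{37138}}{166115} \approx 0.0030461 - 0.0011601 i$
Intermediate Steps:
$H{\left(Z \right)} = -1012$ ($H{\left(Z \right)} = 2 \left(-506\right) = -1012$)
$K = 2 i \sqrt{37138}$ ($K = \sqrt{-148552} = 2 i \sqrt{37138} \approx 385.42 i$)
$T{\left(B \right)} = -1 + \frac{B}{2}$
$s{\left(b \right)} = \frac{3}{2}$ ($s{\left(b \right)} = -1 + \frac{1}{2} \cdot 5 = -1 + \frac{5}{2} = \frac{3}{2}$)
$X{\left(J,l \right)} = - \frac{5}{2}$ ($X{\left(J,l \right)} = -4 + \frac{3}{2} = - \frac{5}{2}$)
$\frac{K + H{\left(-308 \right)}}{f{\left(X{\left(-14,-4 \right)} \right)} - 331545} = \frac{2 i \sqrt{37138} - 1012}{-685 - 331545} = \frac{-1012 + 2 i \sqrt{37138}}{-332230} = \left(-1012 + 2 i \sqrt{37138}\right) \left(- \frac{1}{332230}\right) = \frac{506}{166115} - \frac{i \sqrt{37138}}{166115}$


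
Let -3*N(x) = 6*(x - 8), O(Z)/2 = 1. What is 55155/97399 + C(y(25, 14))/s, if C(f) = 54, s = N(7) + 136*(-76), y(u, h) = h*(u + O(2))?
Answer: 282356112/503260633 ≈ 0.56105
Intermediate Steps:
O(Z) = 2 (O(Z) = 2*1 = 2)
y(u, h) = h*(2 + u) (y(u, h) = h*(u + 2) = h*(2 + u))
N(x) = 16 - 2*x (N(x) = -2*(x - 8) = -2*(-8 + x) = -(-48 + 6*x)/3 = 16 - 2*x)
s = -10334 (s = (16 - 2*7) + 136*(-76) = (16 - 14) - 10336 = 2 - 10336 = -10334)
55155/97399 + C(y(25, 14))/s = 55155/97399 + 54/(-10334) = 55155*(1/97399) + 54*(-1/10334) = 55155/97399 - 27/5167 = 282356112/503260633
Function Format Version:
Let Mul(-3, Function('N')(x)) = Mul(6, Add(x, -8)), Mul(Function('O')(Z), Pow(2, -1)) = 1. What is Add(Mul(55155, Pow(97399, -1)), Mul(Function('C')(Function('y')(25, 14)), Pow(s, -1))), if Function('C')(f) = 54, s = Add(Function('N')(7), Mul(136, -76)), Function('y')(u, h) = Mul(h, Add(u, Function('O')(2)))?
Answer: Rational(282356112, 503260633) ≈ 0.56105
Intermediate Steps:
Function('O')(Z) = 2 (Function('O')(Z) = Mul(2, 1) = 2)
Function('y')(u, h) = Mul(h, Add(2, u)) (Function('y')(u, h) = Mul(h, Add(u, 2)) = Mul(h, Add(2, u)))
Function('N')(x) = Add(16, Mul(-2, x)) (Function('N')(x) = Mul(Rational(-1, 3), Mul(6, Add(x, -8))) = Mul(Rational(-1, 3), Mul(6, Add(-8, x))) = Mul(Rational(-1, 3), Add(-48, Mul(6, x))) = Add(16, Mul(-2, x)))
s = -10334 (s = Add(Add(16, Mul(-2, 7)), Mul(136, -76)) = Add(Add(16, -14), -10336) = Add(2, -10336) = -10334)
Add(Mul(55155, Pow(97399, -1)), Mul(Function('C')(Function('y')(25, 14)), Pow(s, -1))) = Add(Mul(55155, Pow(97399, -1)), Mul(54, Pow(-10334, -1))) = Add(Mul(55155, Rational(1, 97399)), Mul(54, Rational(-1, 10334))) = Add(Rational(55155, 97399), Rational(-27, 5167)) = Rational(282356112, 503260633)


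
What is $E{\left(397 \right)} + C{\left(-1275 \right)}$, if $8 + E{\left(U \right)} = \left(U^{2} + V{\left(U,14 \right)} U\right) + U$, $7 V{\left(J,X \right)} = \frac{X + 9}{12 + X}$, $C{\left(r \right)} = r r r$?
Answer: $- \frac{377197516483}{182} \approx -2.0725 \cdot 10^{9}$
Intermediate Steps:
$C{\left(r \right)} = r^{3}$ ($C{\left(r \right)} = r^{2} r = r^{3}$)
$V{\left(J,X \right)} = \frac{9 + X}{7 \left(12 + X\right)}$ ($V{\left(J,X \right)} = \frac{\left(X + 9\right) \frac{1}{12 + X}}{7} = \frac{\left(9 + X\right) \frac{1}{12 + X}}{7} = \frac{\frac{1}{12 + X} \left(9 + X\right)}{7} = \frac{9 + X}{7 \left(12 + X\right)}$)
$E{\left(U \right)} = -8 + U^{2} + \frac{205 U}{182}$ ($E{\left(U \right)} = -8 + \left(\left(U^{2} + \frac{9 + 14}{7 \left(12 + 14\right)} U\right) + U\right) = -8 + \left(\left(U^{2} + \frac{1}{7} \cdot \frac{1}{26} \cdot 23 U\right) + U\right) = -8 + \left(\left(U^{2} + \frac{23 U}{182}\right) + U\right) = -8 + \left(U^{2} + \frac{205 U}{182}\right) = -8 + U^{2} + \frac{205 U}{182}$)
$E{\left(397 \right)} + C{\left(-1275 \right)} = \left(-8 + 397^{2} + \frac{205}{182} \cdot 397\right) + \left(-1275\right)^{3} = \left(-8 + 157609 + \frac{81385}{182}\right) - 2072671875 = \frac{28764767}{182} - 2072671875 = - \frac{377197516483}{182}$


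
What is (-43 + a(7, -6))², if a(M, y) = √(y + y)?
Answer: 1837 - 172*I*√3 ≈ 1837.0 - 297.91*I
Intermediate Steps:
a(M, y) = √2*√y (a(M, y) = √(2*y) = √2*√y)
(-43 + a(7, -6))² = (-43 + √2*√(-6))² = (-43 + √2*(I*√6))² = (-43 + 2*I*√3)²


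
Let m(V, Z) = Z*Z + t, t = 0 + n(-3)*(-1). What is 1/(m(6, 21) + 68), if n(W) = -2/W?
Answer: 3/1525 ≈ 0.0019672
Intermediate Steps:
t = -⅔ (t = 0 - 2/(-3)*(-1) = 0 - 2*(-⅓)*(-1) = 0 + (⅔)*(-1) = 0 - ⅔ = -⅔ ≈ -0.66667)
m(V, Z) = -⅔ + Z² (m(V, Z) = Z*Z - ⅔ = Z² - ⅔ = -⅔ + Z²)
1/(m(6, 21) + 68) = 1/((-⅔ + 21²) + 68) = 1/((-⅔ + 441) + 68) = 1/(1321/3 + 68) = 1/(1525/3) = 3/1525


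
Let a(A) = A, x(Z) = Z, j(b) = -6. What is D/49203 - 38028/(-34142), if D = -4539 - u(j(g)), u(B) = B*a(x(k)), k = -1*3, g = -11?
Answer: 40845395/39997353 ≈ 1.0212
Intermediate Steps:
k = -3
u(B) = -3*B (u(B) = B*(-3) = -3*B)
D = -4557 (D = -4539 - (-3)*(-6) = -4539 - 1*18 = -4539 - 18 = -4557)
D/49203 - 38028/(-34142) = -4557/49203 - 38028/(-34142) = -4557*1/49203 - 38028*(-1/34142) = -217/2343 + 19014/17071 = 40845395/39997353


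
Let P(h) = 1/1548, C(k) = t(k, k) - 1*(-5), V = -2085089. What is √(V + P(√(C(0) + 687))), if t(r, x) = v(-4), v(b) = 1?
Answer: I*√138791864153/258 ≈ 1444.0*I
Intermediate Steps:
t(r, x) = 1
C(k) = 6 (C(k) = 1 - 1*(-5) = 1 + 5 = 6)
P(h) = 1/1548
√(V + P(√(C(0) + 687))) = √(-2085089 + 1/1548) = √(-3227717771/1548) = I*√138791864153/258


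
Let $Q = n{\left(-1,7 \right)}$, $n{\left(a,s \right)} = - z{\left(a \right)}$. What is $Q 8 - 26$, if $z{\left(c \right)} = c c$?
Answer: $-34$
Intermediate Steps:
$z{\left(c \right)} = c^{2}$
$n{\left(a,s \right)} = - a^{2}$
$Q = -1$ ($Q = - \left(-1\right)^{2} = \left(-1\right) 1 = -1$)
$Q 8 - 26 = \left(-1\right) 8 - 26 = -8 - 26 = -34$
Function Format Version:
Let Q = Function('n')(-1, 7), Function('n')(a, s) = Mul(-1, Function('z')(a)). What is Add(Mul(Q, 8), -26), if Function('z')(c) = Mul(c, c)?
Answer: -34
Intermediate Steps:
Function('z')(c) = Pow(c, 2)
Function('n')(a, s) = Mul(-1, Pow(a, 2))
Q = -1 (Q = Mul(-1, Pow(-1, 2)) = Mul(-1, 1) = -1)
Add(Mul(Q, 8), -26) = Add(Mul(-1, 8), -26) = Add(-8, -26) = -34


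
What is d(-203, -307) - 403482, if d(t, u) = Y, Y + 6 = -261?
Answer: -403749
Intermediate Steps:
Y = -267 (Y = -6 - 261 = -267)
d(t, u) = -267
d(-203, -307) - 403482 = -267 - 403482 = -403749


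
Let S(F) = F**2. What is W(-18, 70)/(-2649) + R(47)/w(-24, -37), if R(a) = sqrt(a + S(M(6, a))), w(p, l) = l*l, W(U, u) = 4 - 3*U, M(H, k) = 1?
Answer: -58/2649 + 4*sqrt(3)/1369 ≈ -0.016834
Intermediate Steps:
w(p, l) = l**2
R(a) = sqrt(1 + a) (R(a) = sqrt(a + 1**2) = sqrt(a + 1) = sqrt(1 + a))
W(-18, 70)/(-2649) + R(47)/w(-24, -37) = (4 - 3*(-18))/(-2649) + sqrt(1 + 47)/((-37)**2) = (4 + 54)*(-1/2649) + sqrt(48)/1369 = 58*(-1/2649) + (4*sqrt(3))*(1/1369) = -58/2649 + 4*sqrt(3)/1369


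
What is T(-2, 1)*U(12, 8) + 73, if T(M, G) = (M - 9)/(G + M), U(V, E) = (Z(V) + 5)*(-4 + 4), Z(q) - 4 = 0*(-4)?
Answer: 73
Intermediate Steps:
Z(q) = 4 (Z(q) = 4 + 0*(-4) = 4 + 0 = 4)
U(V, E) = 0 (U(V, E) = (4 + 5)*(-4 + 4) = 9*0 = 0)
T(M, G) = (-9 + M)/(G + M)
T(-2, 1)*U(12, 8) + 73 = ((-9 - 2)/(1 - 2))*0 + 73 = (-11/(-1))*0 + 73 = -1*(-11)*0 + 73 = 11*0 + 73 = 0 + 73 = 73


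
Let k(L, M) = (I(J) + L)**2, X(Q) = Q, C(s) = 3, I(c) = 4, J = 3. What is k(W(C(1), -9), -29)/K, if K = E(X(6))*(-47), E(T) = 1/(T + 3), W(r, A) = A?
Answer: -225/47 ≈ -4.7872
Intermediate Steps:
E(T) = 1/(3 + T)
k(L, M) = (4 + L)**2
K = -47/9 (K = -47/(3 + 6) = -47/9 ≈ -5.2222)
k(W(C(1), -9), -29)/K = (4 - 9)**2/(-47/9) = (-5)**2*(-9/47) = 25*(-9/47) = -225/47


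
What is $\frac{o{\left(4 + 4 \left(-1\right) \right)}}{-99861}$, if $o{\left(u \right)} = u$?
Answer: $0$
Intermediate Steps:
$\frac{o{\left(4 + 4 \left(-1\right) \right)}}{-99861} = \frac{4 + 4 \left(-1\right)}{-99861} = \left(4 - 4\right) \left(- \frac{1}{99861}\right) = 0 \left(- \frac{1}{99861}\right) = 0$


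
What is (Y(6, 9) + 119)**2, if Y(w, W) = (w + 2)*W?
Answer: 36481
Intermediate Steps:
Y(w, W) = W*(2 + w) (Y(w, W) = (2 + w)*W = W*(2 + w))
(Y(6, 9) + 119)**2 = (9*(2 + 6) + 119)**2 = (9*8 + 119)**2 = (72 + 119)**2 = 191**2 = 36481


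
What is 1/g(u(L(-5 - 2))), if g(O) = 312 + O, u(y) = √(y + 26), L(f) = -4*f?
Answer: 52/16215 - √6/32430 ≈ 0.0031314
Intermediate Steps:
u(y) = √(26 + y)
1/g(u(L(-5 - 2))) = 1/(312 + √(26 - 4*(-5 - 2))) = 1/(312 + √(26 - 4*(-7))) = 1/(312 + √(26 + 28)) = 1/(312 + √54) = 1/(312 + 3*√6)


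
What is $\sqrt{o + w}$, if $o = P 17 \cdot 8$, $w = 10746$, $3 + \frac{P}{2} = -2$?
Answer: $19 \sqrt{26} \approx 96.881$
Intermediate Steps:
$P = -10$ ($P = -6 + 2 \left(-2\right) = -6 - 4 = -10$)
$o = -1360$ ($o = - 10 \cdot 17 \cdot 8 = \left(-10\right) 136 = -1360$)
$\sqrt{o + w} = \sqrt{-1360 + 10746} = \sqrt{9386} = 19 \sqrt{26}$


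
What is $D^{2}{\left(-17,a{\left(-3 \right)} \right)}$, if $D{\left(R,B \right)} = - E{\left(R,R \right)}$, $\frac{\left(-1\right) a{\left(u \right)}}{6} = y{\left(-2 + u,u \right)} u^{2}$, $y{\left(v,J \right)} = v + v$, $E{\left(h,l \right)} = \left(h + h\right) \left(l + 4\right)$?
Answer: $195364$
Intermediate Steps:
$E{\left(h,l \right)} = 2 h \left(4 + l\right)$
$y{\left(v,J \right)} = 2 v$
$a{\left(u \right)} = - 6 u^{2} \left(-4 + 2 u\right)$ ($a{\left(u \right)} = - 6 \cdot 2 \left(-2 + u\right) u^{2} = - 6 \left(-4 + 2 u\right) u^{2} = - 6 u^{2} \left(-4 + 2 u\right)$)
$D{\left(R,B \right)} = - 2 R \left(4 + R\right)$
$D^{2}{\left(-17,a{\left(-3 \right)} \right)} = \left(\left(-2\right) \left(-17\right) \left(4 - 17\right)\right)^{2} = \left(\left(-2\right) \left(-17\right) \left(-13\right)\right)^{2} = \left(-442\right)^{2} = 195364$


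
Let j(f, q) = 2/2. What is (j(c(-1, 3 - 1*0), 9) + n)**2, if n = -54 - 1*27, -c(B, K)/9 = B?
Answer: 6400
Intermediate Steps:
c(B, K) = -9*B
j(f, q) = 1 (j(f, q) = 2*(1/2) = 1)
n = -81 (n = -54 - 27 = -81)
(j(c(-1, 3 - 1*0), 9) + n)**2 = (1 - 81)**2 = (-80)**2 = 6400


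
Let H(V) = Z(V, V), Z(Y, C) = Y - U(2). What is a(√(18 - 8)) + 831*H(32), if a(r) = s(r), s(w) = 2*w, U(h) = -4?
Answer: 29916 + 2*√10 ≈ 29922.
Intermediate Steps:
Z(Y, C) = 4 + Y (Z(Y, C) = Y - 1*(-4) = Y + 4 = 4 + Y)
H(V) = 4 + V
a(r) = 2*r
a(√(18 - 8)) + 831*H(32) = 2*√(18 - 8) + 831*(4 + 32) = 2*√10 + 831*36 = 2*√10 + 29916 = 29916 + 2*√10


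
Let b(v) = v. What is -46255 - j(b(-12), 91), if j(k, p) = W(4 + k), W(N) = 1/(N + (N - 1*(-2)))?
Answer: -647569/14 ≈ -46255.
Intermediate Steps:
W(N) = 1/(2 + 2*N) (W(N) = 1/(N + (N + 2)) = 1/(N + (2 + N)) = 1/(2 + 2*N))
j(k, p) = 1/(2*(5 + k)) (j(k, p) = 1/(2*(1 + (4 + k))) = 1/(2*(5 + k)))
-46255 - j(b(-12), 91) = -46255 - 1/(2*(5 - 12)) = -46255 - 1/(2*(-7)) = -46255 - (-1)/(2*7) = -46255 - 1*(-1/14) = -46255 + 1/14 = -647569/14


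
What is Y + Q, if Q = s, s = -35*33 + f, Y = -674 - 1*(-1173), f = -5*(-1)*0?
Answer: -656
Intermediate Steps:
f = 0 (f = 5*0 = 0)
Y = 499 (Y = -674 + 1173 = 499)
s = -1155 (s = -35*33 + 0 = -1155 + 0 = -1155)
Q = -1155
Y + Q = 499 - 1155 = -656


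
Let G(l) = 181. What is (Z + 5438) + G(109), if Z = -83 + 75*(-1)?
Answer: 5461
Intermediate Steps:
Z = -158 (Z = -83 - 75 = -158)
(Z + 5438) + G(109) = (-158 + 5438) + 181 = 5280 + 181 = 5461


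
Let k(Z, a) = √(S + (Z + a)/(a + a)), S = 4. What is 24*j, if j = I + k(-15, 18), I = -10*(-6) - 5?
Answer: 1320 + 28*√3 ≈ 1368.5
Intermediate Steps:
I = 55 (I = 60 - 5 = 55)
k(Z, a) = √(4 + (Z + a)/(2*a)) (k(Z, a) = √(4 + (Z + a)/(a + a)) = √(4 + (Z + a)/((2*a))) = √(4 + (Z + a)*(1/(2*a))) = √(4 + (Z + a)/(2*a)))
j = 55 + 7*√3/6 (j = 55 + √(18 + 2*(-15)/18)/2 = 55 + √(18 + 2*(-15)*(1/18))/2 = 55 + √(18 - 5/3)/2 = 55 + √(49/3)/2 = 55 + (7*√3/3)/2 = 55 + 7*√3/6 ≈ 57.021)
24*j = 24*(55 + 7*√3/6) = 1320 + 28*√3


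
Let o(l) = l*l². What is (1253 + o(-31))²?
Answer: 814417444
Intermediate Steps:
o(l) = l³
(1253 + o(-31))² = (1253 + (-31)³)² = (1253 - 29791)² = (-28538)² = 814417444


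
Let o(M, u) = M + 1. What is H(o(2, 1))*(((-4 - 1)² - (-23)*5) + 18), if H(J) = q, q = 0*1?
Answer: 0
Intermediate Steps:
o(M, u) = 1 + M
q = 0
H(J) = 0
H(o(2, 1))*(((-4 - 1)² - (-23)*5) + 18) = 0*(((-4 - 1)² - (-23)*5) + 18) = 0*(((-5)² - 1*(-115)) + 18) = 0*((25 + 115) + 18) = 0*(140 + 18) = 0*158 = 0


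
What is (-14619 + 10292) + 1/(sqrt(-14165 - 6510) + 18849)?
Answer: (-21635*sqrt(827) + 81559622*I)/(-18849*I + 5*sqrt(827)) ≈ -4327.0 - 4.1723e-7*I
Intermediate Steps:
(-14619 + 10292) + 1/(sqrt(-14165 - 6510) + 18849) = -4327 + 1/(sqrt(-20675) + 18849) = -4327 + 1/(5*I*sqrt(827) + 18849) = -4327 + 1/(18849 + 5*I*sqrt(827))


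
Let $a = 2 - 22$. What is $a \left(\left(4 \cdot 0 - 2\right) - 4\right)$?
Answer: $120$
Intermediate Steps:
$a = -20$ ($a = 2 - 22 = -20$)
$a \left(\left(4 \cdot 0 - 2\right) - 4\right) = - 20 \left(\left(4 \cdot 0 - 2\right) - 4\right) = - 20 \left(\left(0 - 2\right) - 4\right) = - 20 \left(-2 - 4\right) = \left(-20\right) \left(-6\right) = 120$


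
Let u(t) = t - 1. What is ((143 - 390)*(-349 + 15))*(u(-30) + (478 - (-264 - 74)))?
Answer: 64760930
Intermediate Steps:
u(t) = -1 + t
((143 - 390)*(-349 + 15))*(u(-30) + (478 - (-264 - 74))) = ((143 - 390)*(-349 + 15))*((-1 - 30) + (478 - (-264 - 74))) = (-247*(-334))*(-31 + (478 - 1*(-338))) = 82498*(-31 + (478 + 338)) = 82498*(-31 + 816) = 82498*785 = 64760930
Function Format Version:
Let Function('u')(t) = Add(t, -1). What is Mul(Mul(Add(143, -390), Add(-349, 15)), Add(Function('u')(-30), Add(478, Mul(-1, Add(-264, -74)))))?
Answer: 64760930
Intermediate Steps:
Function('u')(t) = Add(-1, t)
Mul(Mul(Add(143, -390), Add(-349, 15)), Add(Function('u')(-30), Add(478, Mul(-1, Add(-264, -74))))) = Mul(Mul(Add(143, -390), Add(-349, 15)), Add(Add(-1, -30), Add(478, Mul(-1, Add(-264, -74))))) = Mul(Mul(-247, -334), Add(-31, Add(478, Mul(-1, -338)))) = Mul(82498, Add(-31, Add(478, 338))) = Mul(82498, Add(-31, 816)) = Mul(82498, 785) = 64760930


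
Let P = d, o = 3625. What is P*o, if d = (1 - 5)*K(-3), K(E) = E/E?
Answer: -14500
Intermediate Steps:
K(E) = 1
d = -4 (d = (1 - 5)*1 = -4*1 = -4)
P = -4
P*o = -4*3625 = -14500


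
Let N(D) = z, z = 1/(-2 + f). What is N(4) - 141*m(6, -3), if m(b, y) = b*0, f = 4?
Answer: ½ ≈ 0.50000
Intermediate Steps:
m(b, y) = 0
z = ½ (z = 1/(-2 + 4) = 1/2 = ½ ≈ 0.50000)
N(D) = ½
N(4) - 141*m(6, -3) = ½ - 141*0 = ½ + 0 = ½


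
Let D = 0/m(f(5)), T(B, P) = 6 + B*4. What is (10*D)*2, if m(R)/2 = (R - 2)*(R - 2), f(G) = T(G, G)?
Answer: 0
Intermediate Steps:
T(B, P) = 6 + 4*B
f(G) = 6 + 4*G
m(R) = 2*(-2 + R)² (m(R) = 2*((R - 2)*(R - 2)) = 2*((-2 + R)*(-2 + R)) = 2*(-2 + R)²)
D = 0 (D = 0/((2*(-2 + (6 + 4*5))²)) = 0/((2*(-2 + (6 + 20))²)) = 0/((2*(-2 + 26)²)) = 0/((2*24²)) = 0/((2*576)) = 0/1152 = 0*(1/1152) = 0)
(10*D)*2 = (10*0)*2 = 0*2 = 0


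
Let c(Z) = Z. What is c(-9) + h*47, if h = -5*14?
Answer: -3299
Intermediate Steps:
h = -70
c(-9) + h*47 = -9 - 70*47 = -9 - 3290 = -3299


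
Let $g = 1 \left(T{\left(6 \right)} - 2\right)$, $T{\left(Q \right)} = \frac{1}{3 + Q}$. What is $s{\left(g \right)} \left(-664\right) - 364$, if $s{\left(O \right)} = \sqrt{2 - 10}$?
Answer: $-364 - 1328 i \sqrt{2} \approx -364.0 - 1878.1 i$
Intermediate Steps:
$g = - \frac{17}{9}$ ($g = 1 \left(\frac{1}{3 + 6} - 2\right) = 1 \left(\frac{1}{9} - 2\right) = 1 \left(- \frac{17}{9}\right) = - \frac{17}{9} \approx -1.8889$)
$s{\left(O \right)} = 2 i \sqrt{2}$ ($s{\left(O \right)} = \sqrt{-8} = 2 i \sqrt{2}$)
$s{\left(g \right)} \left(-664\right) - 364 = 2 i \sqrt{2} \left(-664\right) - 364 = - 1328 i \sqrt{2} - 364 = -364 - 1328 i \sqrt{2}$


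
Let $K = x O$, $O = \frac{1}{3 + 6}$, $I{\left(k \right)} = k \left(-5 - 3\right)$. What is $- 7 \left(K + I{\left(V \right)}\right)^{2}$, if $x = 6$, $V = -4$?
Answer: $- \frac{67228}{9} \approx -7469.8$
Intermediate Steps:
$I{\left(k \right)} = - 8 k$ ($I{\left(k \right)} = k \left(-8\right) = - 8 k$)
$O = \frac{1}{9} \approx 0.11111$
$K = \frac{2}{3}$ ($K = 6 \cdot \frac{1}{9} = \frac{2}{3} \approx 0.66667$)
$- 7 \left(K + I{\left(V \right)}\right)^{2} = - 7 \left(\frac{2}{3} - -32\right)^{2} = - 7 \left(\frac{2}{3} + 32\right)^{2} = - 7 \left(\frac{98}{3}\right)^{2} = \left(-7\right) \frac{9604}{9} = - \frac{67228}{9}$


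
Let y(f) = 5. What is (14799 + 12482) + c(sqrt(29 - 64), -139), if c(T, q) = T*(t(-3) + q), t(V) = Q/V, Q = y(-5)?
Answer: 27281 - 422*I*sqrt(35)/3 ≈ 27281.0 - 832.2*I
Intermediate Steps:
Q = 5
t(V) = 5/V
c(T, q) = T*(-5/3 + q) (c(T, q) = T*(5/(-3) + q) = T*(5*(-1/3) + q) = T*(-5/3 + q))
(14799 + 12482) + c(sqrt(29 - 64), -139) = (14799 + 12482) + sqrt(29 - 64)*(-5 + 3*(-139))/3 = 27281 + sqrt(-35)*(-5 - 417)/3 = 27281 + (1/3)*(I*sqrt(35))*(-422) = 27281 - 422*I*sqrt(35)/3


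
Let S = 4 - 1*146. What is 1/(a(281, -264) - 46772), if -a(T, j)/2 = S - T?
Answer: -1/45926 ≈ -2.1774e-5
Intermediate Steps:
S = -142 (S = 4 - 146 = -142)
a(T, j) = 284 + 2*T (a(T, j) = -2*(-142 - T) = 284 + 2*T)
1/(a(281, -264) - 46772) = 1/((284 + 2*281) - 46772) = 1/((284 + 562) - 46772) = 1/(846 - 46772) = 1/(-45926) = -1/45926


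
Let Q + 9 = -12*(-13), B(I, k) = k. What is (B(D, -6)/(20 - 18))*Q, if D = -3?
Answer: -441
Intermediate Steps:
Q = 147 (Q = -9 - 12*(-13) = -9 + 156 = 147)
(B(D, -6)/(20 - 18))*Q = (-6/(20 - 18))*147 = (-6/2)*147 = ((1/2)*(-6))*147 = -3*147 = -441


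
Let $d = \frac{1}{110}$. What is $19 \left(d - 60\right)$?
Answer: $- \frac{125381}{110} \approx -1139.8$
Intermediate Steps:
$d = \frac{1}{110} \approx 0.0090909$
$19 \left(d - 60\right) = 19 \left(\frac{1}{110} - 60\right) = 19 \left(- \frac{6599}{110}\right) = - \frac{125381}{110}$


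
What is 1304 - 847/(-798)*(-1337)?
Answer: -13121/114 ≈ -115.10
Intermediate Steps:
1304 - 847/(-798)*(-1337) = 1304 - 847*(-1/798)*(-1337) = 1304 + (121/114)*(-1337) = 1304 - 161777/114 = -13121/114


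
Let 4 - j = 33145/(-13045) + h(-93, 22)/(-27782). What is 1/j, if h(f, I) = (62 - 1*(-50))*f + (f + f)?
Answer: 36241619/223219606 ≈ 0.16236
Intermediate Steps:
h(f, I) = 114*f (h(f, I) = (62 + 50)*f + 2*f = 112*f + 2*f = 114*f)
j = 223219606/36241619 (j = 4 - (33145/(-13045) + (114*(-93))/(-27782)) = 4 - (33145*(-1/13045) - 10602*(-1/27782)) = 4 - (-6629/2609 + 5301/13891) = 4 - 1*(-78253130/36241619) = 4 + 78253130/36241619 = 223219606/36241619 ≈ 6.1592)
1/j = 1/(223219606/36241619) = 36241619/223219606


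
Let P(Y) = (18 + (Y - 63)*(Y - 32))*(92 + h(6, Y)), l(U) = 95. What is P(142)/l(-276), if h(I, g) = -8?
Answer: 731472/95 ≈ 7699.7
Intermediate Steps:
P(Y) = 1512 + 84*(-63 + Y)*(-32 + Y) (P(Y) = (18 + (Y - 63)*(Y - 32))*(92 - 8) = (18 + (-63 + Y)*(-32 + Y))*84 = 1512 + 84*(-63 + Y)*(-32 + Y))
P(142)/l(-276) = (170856 - 7980*142 + 84*142**2)/95 = (170856 - 1133160 + 84*20164)*(1/95) = (170856 - 1133160 + 1693776)*(1/95) = 731472*(1/95) = 731472/95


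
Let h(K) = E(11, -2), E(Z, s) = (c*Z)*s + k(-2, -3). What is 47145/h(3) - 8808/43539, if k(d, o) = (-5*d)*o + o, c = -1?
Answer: -684247681/159643 ≈ -4286.1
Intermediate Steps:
k(d, o) = o - 5*d*o (k(d, o) = -5*d*o + o = o - 5*d*o)
E(Z, s) = -33 - Z*s (E(Z, s) = (-Z)*s - 3*(1 - 5*(-2)) = -Z*s - 3*(1 + 10) = -Z*s - 3*11 = -Z*s - 33 = -33 - Z*s)
h(K) = -11 (h(K) = -33 - 1*11*(-2) = -33 + 22 = -11)
47145/h(3) - 8808/43539 = 47145/(-11) - 8808/43539 = 47145*(-1/11) - 8808*1/43539 = -47145/11 - 2936/14513 = -684247681/159643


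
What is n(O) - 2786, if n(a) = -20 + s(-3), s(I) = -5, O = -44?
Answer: -2811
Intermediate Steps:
n(a) = -25 (n(a) = -20 - 5 = -25)
n(O) - 2786 = -25 - 2786 = -2811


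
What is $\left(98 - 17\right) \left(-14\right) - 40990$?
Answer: $-42124$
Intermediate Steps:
$\left(98 - 17\right) \left(-14\right) - 40990 = 81 \left(-14\right) - 40990 = -1134 - 40990 = -42124$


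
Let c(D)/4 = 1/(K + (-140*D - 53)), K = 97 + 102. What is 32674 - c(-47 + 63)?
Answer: 34209680/1047 ≈ 32674.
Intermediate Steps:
K = 199
c(D) = 4/(146 - 140*D) (c(D) = 4/(199 + (-140*D - 53)) = 4/(199 + (-53 - 140*D)) = 4/(146 - 140*D))
32674 - c(-47 + 63) = 32674 - (-2)/(-73 + 70*(-47 + 63)) = 32674 - (-2)/(-73 + 70*16) = 32674 - (-2)/(-73 + 1120) = 32674 - (-2)/1047 = 32674 - 1*(-2/1047) = 32674 + 2/1047 = 34209680/1047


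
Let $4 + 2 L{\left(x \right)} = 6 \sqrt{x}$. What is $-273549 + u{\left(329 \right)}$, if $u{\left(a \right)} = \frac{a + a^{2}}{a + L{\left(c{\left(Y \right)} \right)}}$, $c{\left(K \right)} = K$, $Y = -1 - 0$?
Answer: $- \frac{1623182254}{5941} - \frac{18095 i}{5941} \approx -2.7322 \cdot 10^{5} - 3.0458 i$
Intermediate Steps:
$Y = -1$ ($Y = -1 + 0 = -1$)
$L{\left(x \right)} = -2 + 3 \sqrt{x}$ ($L{\left(x \right)} = -2 + \frac{6 \sqrt{x}}{2} = -2 + 3 \sqrt{x}$)
$u{\left(a \right)} = \frac{a + a^{2}}{-2 + a + 3 i}$ ($u{\left(a \right)} = \frac{a + a^{2}}{a - \left(2 - 3 \sqrt{-1}\right)} = \frac{a + a^{2}}{a - \left(2 - 3 i\right)} = \frac{a + a^{2}}{-2 + a + 3 i}$)
$-273549 + u{\left(329 \right)} = -273549 + \frac{329 \left(1 + 329\right)}{-2 + 329 + 3 i} = -273549 + 329 \frac{1}{327 + 3 i} 330 = -273549 + 329 \frac{327 - 3 i}{106938} \cdot 330 = -273549 + \left(\frac{1972355}{5941} - \frac{18095 i}{5941}\right) = - \frac{1623182254}{5941} - \frac{18095 i}{5941}$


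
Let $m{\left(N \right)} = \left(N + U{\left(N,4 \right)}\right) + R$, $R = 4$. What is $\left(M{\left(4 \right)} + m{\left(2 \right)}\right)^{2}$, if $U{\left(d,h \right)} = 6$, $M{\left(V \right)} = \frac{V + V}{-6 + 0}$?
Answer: $\frac{1024}{9} \approx 113.78$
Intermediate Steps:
$M{\left(V \right)} = - \frac{V}{3}$ ($M{\left(V \right)} = \frac{2 V}{-6} = 2 V \left(- \frac{1}{6}\right) = - \frac{V}{3}$)
$m{\left(N \right)} = 10 + N$ ($m{\left(N \right)} = \left(N + 6\right) + 4 = \left(6 + N\right) + 4 = 10 + N$)
$\left(M{\left(4 \right)} + m{\left(2 \right)}\right)^{2} = \left(\left(- \frac{1}{3}\right) 4 + \left(10 + 2\right)\right)^{2} = \left(- \frac{4}{3} + 12\right)^{2} = \left(\frac{32}{3}\right)^{2} = \frac{1024}{9}$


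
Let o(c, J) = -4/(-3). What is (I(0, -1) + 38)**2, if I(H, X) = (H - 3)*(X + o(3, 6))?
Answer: 1369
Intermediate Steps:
o(c, J) = 4/3 (o(c, J) = -4*(-1/3) = 4/3)
I(H, X) = (-3 + H)*(4/3 + X) (I(H, X) = (H - 3)*(X + 4/3) = (-3 + H)*(4/3 + X))
(I(0, -1) + 38)**2 = ((-4 - 3*(-1) + (4/3)*0 + 0*(-1)) + 38)**2 = ((-4 + 3 + 0 + 0) + 38)**2 = (-1 + 38)**2 = 37**2 = 1369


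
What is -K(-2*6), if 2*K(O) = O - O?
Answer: 0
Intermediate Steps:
K(O) = 0 (K(O) = (O - O)/2 = (½)*0 = 0)
-K(-2*6) = -1*0 = 0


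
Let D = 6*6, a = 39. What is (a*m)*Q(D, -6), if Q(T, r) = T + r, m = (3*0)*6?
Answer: 0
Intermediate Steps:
D = 36
m = 0 (m = 0*6 = 0)
(a*m)*Q(D, -6) = (39*0)*(36 - 6) = 0*30 = 0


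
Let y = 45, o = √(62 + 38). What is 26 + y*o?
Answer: 476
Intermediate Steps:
o = 10 (o = √100 = 10)
26 + y*o = 26 + 45*10 = 26 + 450 = 476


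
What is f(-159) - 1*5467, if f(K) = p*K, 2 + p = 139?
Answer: -27250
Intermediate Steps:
p = 137 (p = -2 + 139 = 137)
f(K) = 137*K
f(-159) - 1*5467 = 137*(-159) - 1*5467 = -21783 - 5467 = -27250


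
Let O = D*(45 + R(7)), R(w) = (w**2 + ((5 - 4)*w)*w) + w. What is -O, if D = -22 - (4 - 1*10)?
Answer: 2400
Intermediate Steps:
R(w) = w + 2*w**2 (R(w) = (w**2 + (1*w)*w) + w = (w**2 + w*w) + w = (w**2 + w**2) + w = 2*w**2 + w = w + 2*w**2)
D = -16 (D = -22 - (4 - 10) = -22 - 1*(-6) = -22 + 6 = -16)
O = -2400 (O = -16*(45 + 7*(1 + 2*7)) = -16*(45 + 7*(1 + 14)) = -16*(45 + 7*15) = -16*(45 + 105) = -16*150 = -2400)
-O = -1*(-2400) = 2400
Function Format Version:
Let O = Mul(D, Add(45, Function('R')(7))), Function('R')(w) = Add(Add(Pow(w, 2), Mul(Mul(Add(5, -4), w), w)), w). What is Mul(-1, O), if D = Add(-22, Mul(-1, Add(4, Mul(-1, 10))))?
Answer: 2400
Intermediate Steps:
Function('R')(w) = Add(w, Mul(2, Pow(w, 2))) (Function('R')(w) = Add(Add(Pow(w, 2), Mul(Mul(1, w), w)), w) = Add(Add(Pow(w, 2), Mul(w, w)), w) = Add(Add(Pow(w, 2), Pow(w, 2)), w) = Add(Mul(2, Pow(w, 2)), w) = Add(w, Mul(2, Pow(w, 2))))
D = -16 (D = Add(-22, Mul(-1, Add(4, -10))) = Add(-22, Mul(-1, -6)) = Add(-22, 6) = -16)
O = -2400 (O = Mul(-16, Add(45, Mul(7, Add(1, Mul(2, 7))))) = Mul(-16, Add(45, Mul(7, Add(1, 14)))) = Mul(-16, Add(45, Mul(7, 15))) = Mul(-16, Add(45, 105)) = Mul(-16, 150) = -2400)
Mul(-1, O) = Mul(-1, -2400) = 2400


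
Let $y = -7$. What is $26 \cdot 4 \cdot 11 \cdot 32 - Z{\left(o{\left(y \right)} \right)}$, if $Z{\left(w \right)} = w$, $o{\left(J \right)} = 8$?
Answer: $36600$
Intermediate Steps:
$26 \cdot 4 \cdot 11 \cdot 32 - Z{\left(o{\left(y \right)} \right)} = 26 \cdot 4 \cdot 11 \cdot 32 - 8 = 26 \cdot 44 \cdot 32 - 8 = 1144 \cdot 32 - 8 = 36608 - 8 = 36600$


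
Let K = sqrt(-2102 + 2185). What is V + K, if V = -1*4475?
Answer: -4475 + sqrt(83) ≈ -4465.9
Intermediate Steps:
V = -4475
K = sqrt(83) ≈ 9.1104
V + K = -4475 + sqrt(83)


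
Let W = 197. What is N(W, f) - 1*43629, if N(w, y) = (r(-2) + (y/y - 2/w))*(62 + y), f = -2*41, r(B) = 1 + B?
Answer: -8594873/197 ≈ -43629.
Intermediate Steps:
f = -82
N(w, y) = -2*(62 + y)/w (N(w, y) = ((1 - 2) + (y/y - 2/w))*(62 + y) = (-1 + (1 - 2/w))*(62 + y) = (-2/w)*(62 + y) = -2*(62 + y)/w)
N(W, f) - 1*43629 = 2*(-62 - 1*(-82))/197 - 1*43629 = 2*(1/197)*(-62 + 82) - 43629 = 2*(1/197)*20 - 43629 = 40/197 - 43629 = -8594873/197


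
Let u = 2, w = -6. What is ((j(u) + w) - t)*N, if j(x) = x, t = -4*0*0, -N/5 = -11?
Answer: -220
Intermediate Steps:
N = 55 (N = -5*(-11) = 55)
t = 0 (t = 0*0 = 0)
((j(u) + w) - t)*N = ((2 - 6) - 1*0)*55 = (-4 + 0)*55 = -4*55 = -220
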